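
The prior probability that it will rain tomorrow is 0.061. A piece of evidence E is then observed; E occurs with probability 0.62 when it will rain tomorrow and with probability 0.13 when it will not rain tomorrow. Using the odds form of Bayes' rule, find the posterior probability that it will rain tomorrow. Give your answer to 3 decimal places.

Posterior probability ≈ 0.237

Prior odds = 0.061/(1−0.061) = 0.064963. In log-odds, ln(0.064963) = -2.7339.
Add log likelihood ratio: ln(4.7692) = 1.5622.
Posterior log-odds = -1.1718, so posterior odds = exp(-1.1718) = 0.30982. Converting, P(H|E) = 0.30982/1.3098 = 0.237.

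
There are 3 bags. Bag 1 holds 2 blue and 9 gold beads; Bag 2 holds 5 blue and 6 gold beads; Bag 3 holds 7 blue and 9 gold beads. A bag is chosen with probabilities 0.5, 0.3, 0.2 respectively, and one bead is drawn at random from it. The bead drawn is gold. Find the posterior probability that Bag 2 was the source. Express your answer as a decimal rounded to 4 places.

Tabulate prior·likelihood by source: [1] prior 0.5, lik 0.8182, product 0.4091; [2] prior 0.3, lik 0.5455, product 0.1636; [3] prior 0.2, lik 0.5625, product 0.1125.
Normalizing constant = 0.68523; the posterior for Bag 2 is its product over the sum, 0.1636/0.68523 = 0.2388.

Posterior probability ≈ 0.2388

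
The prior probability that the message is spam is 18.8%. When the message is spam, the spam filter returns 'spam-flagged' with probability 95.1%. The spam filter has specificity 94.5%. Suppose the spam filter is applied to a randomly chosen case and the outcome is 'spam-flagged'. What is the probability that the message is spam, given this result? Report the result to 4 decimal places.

P(H | E) ≈ 0.8001

Let H be the event that the message is spam. P(H) = 0.188, so P(¬H) = 0.812. With E the 'spam-flagged' result, P(E|H) = 0.951 and P(E|¬H) = 0.055.
P(E) = 0.951·0.188 + 0.055·0.812 = 0.17879 + 0.044660 = 0.22345.
By Bayes' theorem, P(H|E) = 0.17879 / 0.22345 = 0.8001.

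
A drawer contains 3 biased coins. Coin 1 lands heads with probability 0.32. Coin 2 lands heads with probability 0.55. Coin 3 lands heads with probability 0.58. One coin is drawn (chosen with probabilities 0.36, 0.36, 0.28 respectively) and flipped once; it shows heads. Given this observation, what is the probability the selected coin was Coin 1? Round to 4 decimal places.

Tabulate prior·likelihood by source: [1] prior 0.36, lik 0.32, product 0.1152; [2] prior 0.36, lik 0.55, product 0.1980; [3] prior 0.28, lik 0.58, product 0.1624.
Normalizing constant = 0.47560; the posterior for Coin 1 is its product over the sum, 0.1152/0.47560 = 0.2422.

Posterior probability ≈ 0.2422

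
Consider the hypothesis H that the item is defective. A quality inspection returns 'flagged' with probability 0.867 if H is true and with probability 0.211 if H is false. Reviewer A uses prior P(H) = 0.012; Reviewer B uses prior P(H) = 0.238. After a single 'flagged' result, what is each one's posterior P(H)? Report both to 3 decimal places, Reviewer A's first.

P('+'|H) = 0.867, P('+'|¬H) = 0.211.
Reviewer A: numerator 0.867·0.012 = 0.010404; evidence = 0.010404+0.211·0.988 = 0.21887; posterior = 0.048.
Reviewer B: numerator 0.867·0.238 = 0.20635; evidence = 0.20635+0.211·0.762 = 0.36713; posterior = 0.562.

Reviewer A: 0.048; Reviewer B: 0.562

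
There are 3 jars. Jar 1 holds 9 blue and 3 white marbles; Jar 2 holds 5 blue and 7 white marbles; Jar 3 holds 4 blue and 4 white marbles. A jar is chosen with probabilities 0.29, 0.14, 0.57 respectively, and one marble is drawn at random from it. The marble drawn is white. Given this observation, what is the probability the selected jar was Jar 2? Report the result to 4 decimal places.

Tabulate prior·likelihood by source: [1] prior 0.29, lik 0.25, product 0.07250; [2] prior 0.14, lik 0.5833, product 0.08167; [3] prior 0.57, lik 0.5, product 0.2850.
Normalizing constant = 0.43917; the posterior for Jar 2 is its product over the sum, 0.08167/0.43917 = 0.1860.

Posterior probability ≈ 0.1860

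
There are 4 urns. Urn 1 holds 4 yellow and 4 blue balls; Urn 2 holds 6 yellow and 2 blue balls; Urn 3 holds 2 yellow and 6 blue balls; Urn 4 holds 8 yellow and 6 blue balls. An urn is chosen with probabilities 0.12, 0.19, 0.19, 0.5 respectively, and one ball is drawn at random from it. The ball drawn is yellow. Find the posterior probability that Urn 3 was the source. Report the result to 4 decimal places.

Posterior probability ≈ 0.0887

P(yellow|Urn 1) = 0.5; P(yellow|Urn 2) = 0.75; P(yellow|Urn 3) = 0.25; P(yellow|Urn 4) = 0.5714.
Prior × likelihood for each source: 0.12·0.5=0.06000, 0.19·0.75=0.1425, 0.19·0.25=0.04750, 0.5·0.5714=0.2857. Summing gives P(yellow) = 0.53571.
P(Urn 3 | yellow) = 0.04750 / 0.53571 = 0.0887.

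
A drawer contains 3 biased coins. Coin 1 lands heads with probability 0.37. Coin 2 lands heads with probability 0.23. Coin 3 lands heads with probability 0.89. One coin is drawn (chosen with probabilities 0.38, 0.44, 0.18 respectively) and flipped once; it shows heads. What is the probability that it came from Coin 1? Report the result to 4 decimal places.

Posterior probability ≈ 0.3498

P(heads|C1) = 0.37; P(heads|C2) = 0.23; P(heads|C3) = 0.89.
Prior × likelihood for each source: 0.38·0.37=0.1406, 0.44·0.23=0.1012, 0.18·0.89=0.1602. Summing gives P(heads) = 0.40200.
P(Coin 1 | heads) = 0.1406 / 0.40200 = 0.3498.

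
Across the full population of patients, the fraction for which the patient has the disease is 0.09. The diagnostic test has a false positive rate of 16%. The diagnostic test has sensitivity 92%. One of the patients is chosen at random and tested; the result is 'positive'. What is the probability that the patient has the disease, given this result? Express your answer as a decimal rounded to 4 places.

Let H be the event that the patient has the disease. P(H) = 0.09, so P(¬H) = 0.91. With E the 'positive' result, P(E|H) = 0.92 and P(E|¬H) = 0.16.
P(E) = 0.92·0.09 + 0.16·0.91 = 0.082800 + 0.14560 = 0.22840.
By Bayes' theorem, P(H|E) = 0.082800 / 0.22840 = 0.3625.

P(H | E) ≈ 0.3625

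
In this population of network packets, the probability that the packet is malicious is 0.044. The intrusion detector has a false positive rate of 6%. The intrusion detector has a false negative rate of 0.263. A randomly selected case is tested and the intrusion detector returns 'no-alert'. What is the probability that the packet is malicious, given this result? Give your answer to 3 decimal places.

P(H | E) ≈ 0.013

Let H be the event that the packet is malicious. P(H) = 0.044, so P(¬H) = 0.956. With E the 'no-alert' result, P(E|H) = 0.263 and P(E|¬H) = 0.94.
P(E) = 0.263·0.044 + 0.94·0.956 = 0.011572 + 0.89864 = 0.91021.
By Bayes' theorem, P(H|E) = 0.011572 / 0.91021 = 0.013.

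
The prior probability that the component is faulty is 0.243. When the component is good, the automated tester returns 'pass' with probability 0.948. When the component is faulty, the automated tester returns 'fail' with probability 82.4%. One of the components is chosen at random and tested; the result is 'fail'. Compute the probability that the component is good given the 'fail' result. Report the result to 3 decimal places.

P(¬H | E) ≈ 0.164

Let H be the event that the component is faulty. P(H) = 0.243, so P(¬H) = 0.757. With E the 'fail' result, P(E|H) = 0.824 and P(E|¬H) = 0.052.
P(E) = 0.824·0.243 + 0.052·0.757 = 0.20023 + 0.039364 = 0.23960.
By Bayes' theorem, P(H|E) = 0.20023 / 0.23960 = 0.836. Hence P(¬H|E) = 1 − 0.836 = 0.164.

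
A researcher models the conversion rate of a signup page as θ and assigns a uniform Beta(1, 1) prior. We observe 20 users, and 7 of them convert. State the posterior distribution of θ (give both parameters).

Observing 7 successes and 13 failures updates Beta(1, 1) by adding the success and failure counts to the two shape parameters: α = 1+7 = 8, β = 1+13 = 14.

Posterior: Beta(8, 14)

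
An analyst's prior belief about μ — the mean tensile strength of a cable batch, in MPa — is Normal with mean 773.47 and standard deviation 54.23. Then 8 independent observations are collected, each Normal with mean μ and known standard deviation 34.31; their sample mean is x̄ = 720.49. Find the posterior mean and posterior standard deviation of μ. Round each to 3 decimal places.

Prior precision 1/τ₀² = 1/54.23² = 0.00034003; data precision n/σ² = 8/34.31² = 0.00679592.
Posterior precision = 0.00034003 + 0.00679592 = 0.00713596, giving posterior SD = 1/√0.00713596 = 11.838.
Posterior mean = (0.00034003·773.47 + 0.00679592·720.49) / 0.00713596 = 723.015.

Posterior mean ≈ 723.015; posterior SD ≈ 11.838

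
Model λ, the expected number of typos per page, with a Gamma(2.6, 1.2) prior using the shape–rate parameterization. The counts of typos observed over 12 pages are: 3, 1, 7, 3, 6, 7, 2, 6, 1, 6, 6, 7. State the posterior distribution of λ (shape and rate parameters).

Posterior: Gamma(shape=57.6, rate=13.2)

The Poisson likelihood adds the total count to the shape and the number of exposure periods to the rate. Here ∑xᵢ = 55 and n = 12, so shape 2.6→57.6 and rate 1.2→13.2.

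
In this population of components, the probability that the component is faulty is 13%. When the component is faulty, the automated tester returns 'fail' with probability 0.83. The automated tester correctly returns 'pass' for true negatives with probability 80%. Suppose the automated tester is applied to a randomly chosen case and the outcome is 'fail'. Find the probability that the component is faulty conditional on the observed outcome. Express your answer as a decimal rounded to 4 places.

P(H | E) ≈ 0.3828

Write H for 'the component is faulty'. Prior odds H:¬H = 0.13/0.87 = 0.14943. For the 'fail' outcome, the likelihood ratio is 0.83/0.2 = 4.1500.
Posterior odds = 0.14943 × 4.1500 = 0.62011, so P(H|E) = 0.62011/(1+0.62011) = 0.3828.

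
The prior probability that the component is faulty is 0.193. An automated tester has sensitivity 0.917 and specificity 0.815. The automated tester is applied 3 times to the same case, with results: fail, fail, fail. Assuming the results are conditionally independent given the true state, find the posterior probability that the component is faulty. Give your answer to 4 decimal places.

Posterior P(H) ≈ 0.9668

Let H be the event that the component is faulty; start with P(H) = 0.193. P('fail'|H) = 0.917, P('fail'|¬H) = 0.185.
Update on result 1 ('fail'): P(H) ← 0.917·0.1930 / (0.917·0.1930 + 0.185·0.8070) = 0.17698/0.32628 = 0.5424.
Update on result 2 ('fail'): P(H) ← 0.917·0.5424 / (0.917·0.5424 + 0.185·0.4576) = 0.49741/0.58206 = 0.8546.
Update on result 3 ('fail'): P(H) ← 0.917·0.8546 / (0.917·0.8546 + 0.185·0.1454) = 0.78364/0.81054 = 0.9668.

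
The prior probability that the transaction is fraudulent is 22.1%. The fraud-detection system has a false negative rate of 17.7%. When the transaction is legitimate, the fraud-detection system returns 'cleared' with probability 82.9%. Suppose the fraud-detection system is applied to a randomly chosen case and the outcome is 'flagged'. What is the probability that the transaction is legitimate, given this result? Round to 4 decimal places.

P(¬H | E) ≈ 0.4228

Let H be the event that the transaction is fraudulent. P(H) = 0.221, so P(¬H) = 0.779. With E the 'flagged' result, P(E|H) = 0.823 and P(E|¬H) = 0.171.
P(E) = 0.823·0.221 + 0.171·0.779 = 0.18188 + 0.13321 = 0.31509.
By Bayes' theorem, P(H|E) = 0.18188 / 0.31509 = 0.5772. Hence P(¬H|E) = 1 − 0.5772 = 0.4228.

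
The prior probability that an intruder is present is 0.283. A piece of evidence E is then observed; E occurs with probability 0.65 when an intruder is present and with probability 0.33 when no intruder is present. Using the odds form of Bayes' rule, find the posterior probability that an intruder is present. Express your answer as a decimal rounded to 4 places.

Prior odds = 0.283/(1−0.283) = 0.39470.
Likelihood ratio for E = 0.65/0.33 = 1.9697.
Posterior odds = prior odds × LR = 0.77744.
Posterior probability = odds/(1+odds) = 0.77744/1.7774 = 0.4374.

Posterior probability ≈ 0.4374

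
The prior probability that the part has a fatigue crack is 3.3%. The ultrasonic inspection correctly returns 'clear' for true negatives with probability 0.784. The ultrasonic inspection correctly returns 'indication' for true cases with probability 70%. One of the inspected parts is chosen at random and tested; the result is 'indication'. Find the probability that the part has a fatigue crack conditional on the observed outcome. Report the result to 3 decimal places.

P(H | E) ≈ 0.100

Write H for 'the part has a fatigue crack'. Prior odds H:¬H = 0.033/0.967 = 0.034126. For the 'indication' outcome, the likelihood ratio is 0.7/0.216 = 3.2407.
Posterior odds = 0.034126 × 3.2407 = 0.11059, so P(H|E) = 0.11059/(1+0.11059) = 0.100.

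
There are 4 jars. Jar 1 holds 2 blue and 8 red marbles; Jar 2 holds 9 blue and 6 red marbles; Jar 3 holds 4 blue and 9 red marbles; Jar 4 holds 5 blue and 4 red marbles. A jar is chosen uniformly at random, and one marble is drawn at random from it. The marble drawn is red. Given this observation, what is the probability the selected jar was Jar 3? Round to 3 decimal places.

Posterior probability ≈ 0.296

Tabulate prior·likelihood by source: [1] prior 0.25, lik 0.8, product 0.2000; [2] prior 0.25, lik 0.4, product 0.1000; [3] prior 0.25, lik 0.6923, product 0.1731; [4] prior 0.25, lik 0.4444, product 0.1111.
Normalizing constant = 0.58419; the posterior for Jar 3 is its product over the sum, 0.1731/0.58419 = 0.296.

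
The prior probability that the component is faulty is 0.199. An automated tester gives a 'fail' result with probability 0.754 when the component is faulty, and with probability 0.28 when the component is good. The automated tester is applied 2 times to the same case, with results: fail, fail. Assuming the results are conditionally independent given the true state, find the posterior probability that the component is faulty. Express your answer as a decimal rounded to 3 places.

Let H be the event that the component is faulty; start with P(H) = 0.199. P('fail'|H) = 0.754, P('fail'|¬H) = 0.28.
Update on result 1 ('fail'): P(H) ← 0.754·0.1990 / (0.754·0.1990 + 0.28·0.8010) = 0.15005/0.37433 = 0.4008.
Update on result 2 ('fail'): P(H) ← 0.754·0.4008 / (0.754·0.4008 + 0.28·0.5992) = 0.30224/0.47000 = 0.6431.

Posterior P(H) ≈ 0.643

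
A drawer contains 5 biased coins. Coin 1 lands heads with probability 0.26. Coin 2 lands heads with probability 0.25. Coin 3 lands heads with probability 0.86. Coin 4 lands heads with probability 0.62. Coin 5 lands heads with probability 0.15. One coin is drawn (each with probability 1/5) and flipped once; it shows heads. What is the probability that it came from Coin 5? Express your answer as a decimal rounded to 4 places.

Posterior probability ≈ 0.0701

Tabulate prior·likelihood by source: [1] prior 0.2, lik 0.26, product 0.05200; [2] prior 0.2, lik 0.25, product 0.05000; [3] prior 0.2, lik 0.86, product 0.1720; [4] prior 0.2, lik 0.62, product 0.1240; [5] prior 0.2, lik 0.15, product 0.03000.
Normalizing constant = 0.42800; the posterior for Coin 5 is its product over the sum, 0.03000/0.42800 = 0.0701.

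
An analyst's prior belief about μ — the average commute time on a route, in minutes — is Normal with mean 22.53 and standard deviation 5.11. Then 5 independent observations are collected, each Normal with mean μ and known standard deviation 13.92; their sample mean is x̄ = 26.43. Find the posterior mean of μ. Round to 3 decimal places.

With known σ, the Normal prior is conjugate. Weight on the data is w = (n/σ²)/(n/σ² + 1/τ₀²) = 0.0258043/(0.0258043+0.0382964) = 0.40256.
Posterior mean = w·x̄ + (1−w)·μ₀ = 0.40256·26.43 + 0.59744·22.53 = 24.100.

Posterior mean ≈ 24.100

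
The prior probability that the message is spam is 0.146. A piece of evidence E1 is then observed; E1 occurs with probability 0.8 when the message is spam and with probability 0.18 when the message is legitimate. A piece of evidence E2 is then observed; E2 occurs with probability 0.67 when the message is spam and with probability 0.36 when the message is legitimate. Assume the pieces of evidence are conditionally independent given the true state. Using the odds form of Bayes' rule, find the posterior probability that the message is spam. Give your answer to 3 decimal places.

Prior odds = 0.146/(1−0.146) = 0.17096. In log-odds, ln(0.17096) = -1.7663.
Add log likelihood ratios: ln(4.4444) + ln(1.8611) = 2.1128.
Posterior log-odds = 0.34650, so posterior odds = exp(0.34650) = 1.4141. Converting, P(H|E) = 1.4141/2.4141 = 0.586.

Posterior probability ≈ 0.586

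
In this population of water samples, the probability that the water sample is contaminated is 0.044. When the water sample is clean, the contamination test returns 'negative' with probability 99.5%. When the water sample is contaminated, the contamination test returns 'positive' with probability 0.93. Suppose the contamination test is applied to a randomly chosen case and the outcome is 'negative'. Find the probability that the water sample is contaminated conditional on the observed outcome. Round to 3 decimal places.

P(H | E) ≈ 0.003

Let H be the event that the water sample is contaminated. P(H) = 0.044, so P(¬H) = 0.956. With E the 'negative' result, P(E|H) = 0.07 and P(E|¬H) = 0.995.
P(E) = 0.07·0.044 + 0.995·0.956 = 0.0030800 + 0.95122 = 0.95430.
By Bayes' theorem, P(H|E) = 0.0030800 / 0.95430 = 0.003.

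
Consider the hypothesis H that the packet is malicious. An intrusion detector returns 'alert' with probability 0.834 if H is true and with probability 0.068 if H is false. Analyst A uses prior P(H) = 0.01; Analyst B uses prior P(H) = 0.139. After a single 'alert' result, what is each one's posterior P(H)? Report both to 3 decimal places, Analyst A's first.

P('+'|H) = 0.834, P('+'|¬H) = 0.068.
Analyst A: numerator 0.834·0.01 = 0.0083400; evidence = 0.0083400+0.068·0.99 = 0.075660; posterior = 0.110.
Analyst B: numerator 0.834·0.139 = 0.11593; evidence = 0.11593+0.068·0.861 = 0.17447; posterior = 0.664.

Analyst A: 0.110; Analyst B: 0.664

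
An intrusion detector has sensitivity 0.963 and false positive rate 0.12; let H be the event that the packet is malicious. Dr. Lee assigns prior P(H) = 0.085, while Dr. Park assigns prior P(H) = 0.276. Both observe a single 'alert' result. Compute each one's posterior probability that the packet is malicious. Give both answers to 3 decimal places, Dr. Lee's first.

Dr. Lee: 0.427; Dr. Park: 0.754

The likelihood ratio for an 'alert' result is 0.963/0.12 = 8.0250.
Dr. Lee: prior odds 0.085/0.915 = 0.092896; posterior odds 0.74549; posterior probability 0.427.
Dr. Park: prior odds 0.276/0.724 = 0.38122; posterior odds 3.0593; posterior probability 0.754.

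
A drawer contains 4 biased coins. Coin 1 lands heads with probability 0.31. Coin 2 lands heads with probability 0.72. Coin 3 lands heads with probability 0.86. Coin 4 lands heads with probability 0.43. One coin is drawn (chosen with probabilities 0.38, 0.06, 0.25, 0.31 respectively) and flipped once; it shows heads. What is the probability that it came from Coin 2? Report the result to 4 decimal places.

Posterior probability ≈ 0.0848

P(heads|C1) = 0.31; P(heads|C2) = 0.72; P(heads|C3) = 0.86; P(heads|C4) = 0.43.
Prior × likelihood for each source: 0.38·0.31=0.1178, 0.06·0.72=0.04320, 0.25·0.86=0.2150, 0.31·0.43=0.1333. Summing gives P(heads) = 0.50930.
P(Coin 2 | heads) = 0.04320 / 0.50930 = 0.0848.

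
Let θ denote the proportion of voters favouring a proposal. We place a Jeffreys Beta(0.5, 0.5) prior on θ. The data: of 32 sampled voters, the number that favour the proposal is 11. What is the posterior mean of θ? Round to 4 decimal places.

The binomial likelihood is conjugate to the Beta prior: with 11 successes and 21 failures, the posterior is Beta(0.5+11, 0.5+21) = Beta(11.5, 21.5).
E[θ | data] = 11.5/(11.5+21.5) = 0.3485.

Posterior mean ≈ 0.3485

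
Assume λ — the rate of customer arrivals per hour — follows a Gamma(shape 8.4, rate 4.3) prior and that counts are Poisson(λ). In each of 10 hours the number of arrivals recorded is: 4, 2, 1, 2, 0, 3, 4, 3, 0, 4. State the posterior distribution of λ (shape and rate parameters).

Total count ∑xᵢ = 23 over n = 10 hours.
Gamma is conjugate to the Poisson likelihood: posterior is Gamma(shape = 8.4+23 = 31.4, rate = 4.3+10 = 14.3).

Posterior: Gamma(shape=31.4, rate=14.3)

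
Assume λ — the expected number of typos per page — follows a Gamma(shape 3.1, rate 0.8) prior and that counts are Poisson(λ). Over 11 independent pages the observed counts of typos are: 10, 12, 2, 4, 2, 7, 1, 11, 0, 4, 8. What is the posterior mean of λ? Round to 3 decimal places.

Posterior mean ≈ 5.432

Total count ∑xᵢ = 61 over n = 11 pages.
Gamma is conjugate to the Poisson likelihood: posterior is Gamma(shape = 3.1+61 = 64.1, rate = 0.8+11 = 11.8).
E[λ | data] = 64.1/11.8 = 5.432.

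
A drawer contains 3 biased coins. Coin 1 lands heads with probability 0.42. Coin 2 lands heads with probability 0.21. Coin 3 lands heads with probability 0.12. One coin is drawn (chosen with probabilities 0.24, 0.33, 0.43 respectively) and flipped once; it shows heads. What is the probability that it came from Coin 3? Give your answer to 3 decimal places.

Posterior probability ≈ 0.233

P(heads|C1) = 0.42; P(heads|C2) = 0.21; P(heads|C3) = 0.12.
Prior × likelihood for each source: 0.24·0.42=0.1008, 0.33·0.21=0.06930, 0.43·0.12=0.05160. Summing gives P(heads) = 0.22170.
P(Coin 3 | heads) = 0.05160 / 0.22170 = 0.233.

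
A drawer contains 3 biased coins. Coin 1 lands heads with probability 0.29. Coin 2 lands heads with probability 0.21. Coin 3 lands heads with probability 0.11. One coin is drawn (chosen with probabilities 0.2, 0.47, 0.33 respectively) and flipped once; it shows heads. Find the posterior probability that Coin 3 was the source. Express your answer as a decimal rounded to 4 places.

Tabulate prior·likelihood by source: [1] prior 0.2, lik 0.29, product 0.05800; [2] prior 0.47, lik 0.21, product 0.09870; [3] prior 0.33, lik 0.11, product 0.03630.
Normalizing constant = 0.19300; the posterior for Coin 3 is its product over the sum, 0.03630/0.19300 = 0.1881.

Posterior probability ≈ 0.1881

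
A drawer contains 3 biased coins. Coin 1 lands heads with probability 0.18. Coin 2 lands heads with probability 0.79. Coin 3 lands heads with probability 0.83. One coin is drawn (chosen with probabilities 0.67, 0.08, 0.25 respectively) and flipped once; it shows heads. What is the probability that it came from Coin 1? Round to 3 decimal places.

Posterior probability ≈ 0.308

P(heads|C1) = 0.18; P(heads|C2) = 0.79; P(heads|C3) = 0.83.
Prior × likelihood for each source: 0.67·0.18=0.1206, 0.08·0.79=0.06320, 0.25·0.83=0.2075. Summing gives P(heads) = 0.39130.
P(Coin 1 | heads) = 0.1206 / 0.39130 = 0.308.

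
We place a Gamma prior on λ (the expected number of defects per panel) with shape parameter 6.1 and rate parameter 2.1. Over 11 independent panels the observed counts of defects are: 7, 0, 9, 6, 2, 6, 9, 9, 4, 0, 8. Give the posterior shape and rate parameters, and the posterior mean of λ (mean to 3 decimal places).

Total count ∑xᵢ = 60 over n = 11 panels.
Gamma is conjugate to the Poisson likelihood: posterior is Gamma(shape = 6.1+60 = 66.1, rate = 2.1+11 = 13.1).
E[λ | data] = 66.1/13.1 = 5.046.

Posterior: Gamma(shape=66.1, rate=13.1); mean ≈ 5.046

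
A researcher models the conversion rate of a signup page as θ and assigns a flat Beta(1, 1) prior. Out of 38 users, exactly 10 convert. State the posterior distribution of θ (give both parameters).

Observing 10 successes and 28 failures updates Beta(1, 1) by adding the success and failure counts to the two shape parameters: α = 1+10 = 11, β = 1+28 = 29.

Posterior: Beta(11, 29)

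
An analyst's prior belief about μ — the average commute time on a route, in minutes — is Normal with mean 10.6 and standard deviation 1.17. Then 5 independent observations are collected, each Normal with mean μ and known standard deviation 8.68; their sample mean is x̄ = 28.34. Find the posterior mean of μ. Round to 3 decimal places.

Posterior mean ≈ 12.077

Prior precision 1/τ₀² = 1/1.17² = 0.730514; data precision n/σ² = 5/8.68² = 0.0663637.
Posterior precision = 0.730514 + 0.0663637 = 0.796877.
Posterior mean = (0.730514·10.6 + 0.0663637·28.34) / 0.796877 = 12.077.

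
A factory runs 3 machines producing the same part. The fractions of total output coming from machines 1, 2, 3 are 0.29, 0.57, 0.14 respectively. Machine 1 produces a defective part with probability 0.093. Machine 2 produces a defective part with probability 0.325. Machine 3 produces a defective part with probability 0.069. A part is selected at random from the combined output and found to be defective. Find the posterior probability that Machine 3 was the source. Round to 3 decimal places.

Posterior probability ≈ 0.044

Tabulate prior·likelihood by source: [1] prior 0.29, lik 0.093, product 0.02697; [2] prior 0.57, lik 0.325, product 0.1852; [3] prior 0.14, lik 0.069, product 0.009660.
Normalizing constant = 0.22188; the posterior for Machine 3 is its product over the sum, 0.009660/0.22188 = 0.044.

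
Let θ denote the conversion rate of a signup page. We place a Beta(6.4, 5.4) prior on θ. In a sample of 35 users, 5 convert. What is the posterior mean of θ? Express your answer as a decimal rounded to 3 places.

Posterior mean ≈ 0.244

Observing 5 successes and 30 failures updates Beta(6.4, 5.4) by adding the success and failure counts to the two shape parameters: α = 6.4+5 = 11.4, β = 5.4+30 = 35.4.
E[θ | data] = 11.4/(11.4+35.4) = 0.244.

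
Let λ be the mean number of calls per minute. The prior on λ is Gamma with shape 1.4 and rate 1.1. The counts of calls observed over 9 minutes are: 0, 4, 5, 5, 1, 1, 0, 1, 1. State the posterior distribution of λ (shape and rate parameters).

Posterior: Gamma(shape=19.4, rate=10.1)

Total count ∑xᵢ = 18 over n = 9 minutes.
Gamma is conjugate to the Poisson likelihood: posterior is Gamma(shape = 1.4+18 = 19.4, rate = 1.1+9 = 10.1).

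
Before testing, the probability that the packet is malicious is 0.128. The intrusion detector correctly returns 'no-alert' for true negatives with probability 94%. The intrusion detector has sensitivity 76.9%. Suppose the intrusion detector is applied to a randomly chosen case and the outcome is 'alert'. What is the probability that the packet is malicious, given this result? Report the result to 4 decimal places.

P(H | E) ≈ 0.6529

Write H for 'the packet is malicious'. Prior odds H:¬H = 0.128/0.872 = 0.14679. For the 'alert' outcome, the likelihood ratio is 0.769/0.06 = 12.817.
Posterior odds = 0.14679 × 12.817 = 1.8813, so P(H|E) = 1.8813/(1+1.8813) = 0.6529.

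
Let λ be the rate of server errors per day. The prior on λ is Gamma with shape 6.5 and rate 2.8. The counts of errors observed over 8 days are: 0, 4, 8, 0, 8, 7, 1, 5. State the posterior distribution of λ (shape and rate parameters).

Total count ∑xᵢ = 33 over n = 8 days.
Gamma is conjugate to the Poisson likelihood: posterior is Gamma(shape = 6.5+33 = 39.5, rate = 2.8+8 = 10.8).

Posterior: Gamma(shape=39.5, rate=10.8)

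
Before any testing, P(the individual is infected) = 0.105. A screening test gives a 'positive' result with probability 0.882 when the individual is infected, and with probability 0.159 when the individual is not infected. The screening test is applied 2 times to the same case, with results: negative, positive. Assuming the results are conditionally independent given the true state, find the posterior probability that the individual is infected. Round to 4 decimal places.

Let H be the event that the individual is infected; start with P(H) = 0.105. P('positive'|H) = 0.882, P('positive'|¬H) = 0.159.
Update on result 1 ('negative'): P(H) ← 0.118·0.1050 / (0.118·0.1050 + 0.841·0.8950) = 0.012390/0.76509 = 0.0162.
Update on result 2 ('positive'): P(H) ← 0.882·0.0162 / (0.882·0.0162 + 0.159·0.9838) = 0.014283/0.17071 = 0.0837.

Posterior P(H) ≈ 0.0837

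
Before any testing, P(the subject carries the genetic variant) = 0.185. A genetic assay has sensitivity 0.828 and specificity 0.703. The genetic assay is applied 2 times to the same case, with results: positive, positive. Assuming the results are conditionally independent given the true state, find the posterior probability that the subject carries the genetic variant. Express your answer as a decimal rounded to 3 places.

Let H be the event that the subject carries the genetic variant; start with P(H) = 0.185. P('positive'|H) = 0.828, P('positive'|¬H) = 0.297.
Update on result 1 ('positive'): P(H) ← 0.828·0.1850 / (0.828·0.1850 + 0.297·0.8150) = 0.15318/0.39523 = 0.3876.
Update on result 2 ('positive'): P(H) ← 0.828·0.3876 / (0.828·0.3876 + 0.297·0.6124) = 0.32091/0.50280 = 0.6382.

Posterior P(H) ≈ 0.638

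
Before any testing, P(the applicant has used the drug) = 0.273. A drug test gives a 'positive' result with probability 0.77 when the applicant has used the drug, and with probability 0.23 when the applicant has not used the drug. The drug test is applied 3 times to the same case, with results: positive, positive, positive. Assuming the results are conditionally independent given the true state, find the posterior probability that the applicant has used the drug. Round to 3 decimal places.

With H the event that the applicant has used the drug, the joint likelihood of the observed sequence is P(data|H) = 0.77·0.77·0.77 = 0.45653 and P(data|¬H) = 0.23·0.23·0.23 = 0.012167.
Bayes: P(H|data) = 0.273·0.45653 / (0.273·0.45653 + 0.727·0.012167) = 0.12463/0.13348 = 0.9337.

Posterior P(H) ≈ 0.934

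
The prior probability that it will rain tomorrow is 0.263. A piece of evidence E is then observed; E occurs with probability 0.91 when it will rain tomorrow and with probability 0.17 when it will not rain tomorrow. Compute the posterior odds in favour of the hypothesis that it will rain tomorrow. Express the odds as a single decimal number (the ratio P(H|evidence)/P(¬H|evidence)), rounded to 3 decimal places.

Prior odds = 0.263/(1−0.263) = 0.35685. In log-odds, ln(0.35685) = -1.0304.
Add log likelihood ratio: ln(5.3529) = 1.6776.
Posterior log-odds = 0.64721, so posterior odds = exp(0.64721) = 1.9102.

Posterior odds ≈ 1.910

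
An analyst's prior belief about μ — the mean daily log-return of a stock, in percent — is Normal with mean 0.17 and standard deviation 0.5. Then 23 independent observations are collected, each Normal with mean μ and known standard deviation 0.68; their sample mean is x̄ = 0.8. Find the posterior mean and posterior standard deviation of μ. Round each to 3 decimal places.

Posterior mean ≈ 0.753; posterior SD ≈ 0.136

With known σ, the Normal prior is conjugate. Weight on the data is w = (n/σ²)/(n/σ² + 1/τ₀²) = 49.7405/(49.7405+4.00000) = 0.92557.
Posterior mean = w·x̄ + (1−w)·μ₀ = 0.92557·0.8 + 0.074432·0.17 = 0.753. Posterior variance = 1/(49.7405+4.00000) = 0.0186079, so SD = 0.136.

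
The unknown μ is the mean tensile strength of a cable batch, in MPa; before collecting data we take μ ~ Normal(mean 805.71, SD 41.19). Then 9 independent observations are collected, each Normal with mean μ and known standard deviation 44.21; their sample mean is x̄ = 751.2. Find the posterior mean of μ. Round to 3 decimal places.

Posterior mean ≈ 757.386

With known σ, the Normal prior is conjugate. Weight on the data is w = (n/σ²)/(n/σ² + 1/τ₀²) = 0.00460470/(0.00460470+0.00058941) = 0.88652.
Posterior mean = w·x̄ + (1−w)·μ₀ = 0.88652·751.2 + 0.11348·805.71 = 757.386.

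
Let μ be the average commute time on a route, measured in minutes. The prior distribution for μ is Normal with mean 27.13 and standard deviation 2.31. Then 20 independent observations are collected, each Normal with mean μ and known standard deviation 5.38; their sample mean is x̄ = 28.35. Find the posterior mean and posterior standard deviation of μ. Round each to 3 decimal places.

Prior precision 1/τ₀² = 1/2.31² = 0.187403; data precision n/σ² = 20/5.38² = 0.690980.
Posterior precision = 0.187403 + 0.690980 = 0.878383, giving posterior SD = 1/√0.878383 = 1.067.
Posterior mean = (0.187403·27.13 + 0.690980·28.35) / 0.878383 = 28.090.

Posterior mean ≈ 28.090; posterior SD ≈ 1.067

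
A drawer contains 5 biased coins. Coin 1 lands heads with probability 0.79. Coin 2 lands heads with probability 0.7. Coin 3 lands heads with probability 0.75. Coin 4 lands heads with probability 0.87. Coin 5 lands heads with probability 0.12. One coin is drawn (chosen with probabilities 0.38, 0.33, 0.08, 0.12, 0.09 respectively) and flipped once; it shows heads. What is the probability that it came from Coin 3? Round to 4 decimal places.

P(heads|C1) = 0.79; P(heads|C2) = 0.7; P(heads|C3) = 0.75; P(heads|C4) = 0.87; P(heads|C5) = 0.12.
Prior × likelihood for each source: 0.38·0.79=0.3002, 0.33·0.7=0.2310, 0.08·0.75=0.06000, 0.12·0.87=0.1044, 0.09·0.12=0.01080. Summing gives P(heads) = 0.70640.
P(Coin 3 | heads) = 0.06000 / 0.70640 = 0.0849.

Posterior probability ≈ 0.0849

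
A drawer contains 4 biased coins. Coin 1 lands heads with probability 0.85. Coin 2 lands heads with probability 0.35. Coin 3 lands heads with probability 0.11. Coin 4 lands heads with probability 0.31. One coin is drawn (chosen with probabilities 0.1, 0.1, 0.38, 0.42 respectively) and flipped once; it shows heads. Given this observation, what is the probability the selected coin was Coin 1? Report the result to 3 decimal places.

Tabulate prior·likelihood by source: [1] prior 0.1, lik 0.85, product 0.08500; [2] prior 0.1, lik 0.35, product 0.03500; [3] prior 0.38, lik 0.11, product 0.04180; [4] prior 0.42, lik 0.31, product 0.1302.
Normalizing constant = 0.29200; the posterior for Coin 1 is its product over the sum, 0.08500/0.29200 = 0.291.

Posterior probability ≈ 0.291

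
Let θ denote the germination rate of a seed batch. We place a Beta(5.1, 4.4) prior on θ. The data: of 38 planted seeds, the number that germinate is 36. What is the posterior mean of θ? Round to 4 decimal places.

Posterior mean ≈ 0.8653

The binomial likelihood is conjugate to the Beta prior: with 36 successes and 2 failures, the posterior is Beta(5.1+36, 4.4+2) = Beta(41.1, 6.4).
E[θ | data] = 41.1/(41.1+6.4) = 0.8653.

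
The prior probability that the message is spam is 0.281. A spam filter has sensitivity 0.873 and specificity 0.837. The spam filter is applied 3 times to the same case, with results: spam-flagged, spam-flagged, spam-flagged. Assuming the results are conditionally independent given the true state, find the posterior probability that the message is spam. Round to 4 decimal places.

Posterior P(H) ≈ 0.9836

Let H be the event that the message is spam; start with P(H) = 0.281. P('spam-flagged'|H) = 0.873, P('spam-flagged'|¬H) = 0.163.
Update on result 1 ('spam-flagged'): P(H) ← 0.873·0.2810 / (0.873·0.2810 + 0.163·0.7190) = 0.24531/0.36251 = 0.6767.
Update on result 2 ('spam-flagged'): P(H) ← 0.873·0.6767 / (0.873·0.6767 + 0.163·0.3233) = 0.59077/0.64346 = 0.9181.
Update on result 3 ('spam-flagged'): P(H) ← 0.873·0.9181 / (0.873·0.9181 + 0.163·0.0819) = 0.80151/0.81485 = 0.9836.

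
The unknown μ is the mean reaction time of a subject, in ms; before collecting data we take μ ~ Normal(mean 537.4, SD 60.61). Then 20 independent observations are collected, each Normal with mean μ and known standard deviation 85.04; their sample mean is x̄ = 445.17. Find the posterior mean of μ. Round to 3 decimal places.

Prior precision 1/τ₀² = 1/60.61² = 0.00027221; data precision n/σ² = 20/85.04² = 0.00276556.
Posterior precision = 0.00027221 + 0.00276556 = 0.00303778.
Posterior mean = (0.00027221·537.4 + 0.00276556·445.17) / 0.00303778 = 453.435.

Posterior mean ≈ 453.435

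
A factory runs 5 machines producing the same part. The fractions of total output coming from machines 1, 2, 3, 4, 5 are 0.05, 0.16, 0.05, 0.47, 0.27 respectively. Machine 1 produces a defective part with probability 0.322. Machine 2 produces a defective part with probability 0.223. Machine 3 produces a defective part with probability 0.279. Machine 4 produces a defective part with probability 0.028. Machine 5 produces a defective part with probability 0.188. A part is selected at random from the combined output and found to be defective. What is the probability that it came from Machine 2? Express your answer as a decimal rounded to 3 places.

Posterior probability ≈ 0.275

Tabulate prior·likelihood by source: [1] prior 0.05, lik 0.322, product 0.01610; [2] prior 0.16, lik 0.223, product 0.03568; [3] prior 0.05, lik 0.279, product 0.01395; [4] prior 0.47, lik 0.028, product 0.01316; [5] prior 0.27, lik 0.188, product 0.05076.
Normalizing constant = 0.12965; the posterior for Machine 2 is its product over the sum, 0.03568/0.12965 = 0.275.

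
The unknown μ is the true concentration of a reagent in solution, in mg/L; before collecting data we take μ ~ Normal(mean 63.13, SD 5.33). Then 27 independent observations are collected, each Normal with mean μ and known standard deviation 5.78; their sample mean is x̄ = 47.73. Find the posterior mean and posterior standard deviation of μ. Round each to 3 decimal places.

Posterior mean ≈ 48.373; posterior SD ≈ 1.089

Prior precision 1/τ₀² = 1/5.33² = 0.0352002; data precision n/σ² = 27/5.78² = 0.808180.
Posterior precision = 0.0352002 + 0.808180 = 0.843380, giving posterior SD = 1/√0.843380 = 1.089.
Posterior mean = (0.0352002·63.13 + 0.808180·47.73) / 0.843380 = 48.373.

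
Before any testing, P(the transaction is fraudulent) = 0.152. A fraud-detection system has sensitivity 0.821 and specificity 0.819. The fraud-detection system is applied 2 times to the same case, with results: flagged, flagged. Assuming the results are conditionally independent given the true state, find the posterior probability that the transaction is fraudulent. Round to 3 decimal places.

Posterior P(H) ≈ 0.787

With H the event that the transaction is fraudulent, the joint likelihood of the observed sequence is P(data|H) = 0.821·0.821 = 0.67404 and P(data|¬H) = 0.181·0.181 = 0.032761.
Bayes: P(H|data) = 0.152·0.67404 / (0.152·0.67404 + 0.848·0.032761) = 0.10245/0.13024 = 0.7867.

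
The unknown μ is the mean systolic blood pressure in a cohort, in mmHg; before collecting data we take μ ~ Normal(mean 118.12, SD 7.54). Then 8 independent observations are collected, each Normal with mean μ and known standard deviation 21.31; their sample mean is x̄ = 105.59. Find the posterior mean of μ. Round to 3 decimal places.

Posterior mean ≈ 111.850

With known σ, the Normal prior is conjugate. Weight on the data is w = (n/σ²)/(n/σ² + 1/τ₀²) = 0.0176166/(0.0176166+0.0175897) = 0.50038.
Posterior mean = w·x̄ + (1−w)·μ₀ = 0.50038·105.59 + 0.49962·118.12 = 111.850.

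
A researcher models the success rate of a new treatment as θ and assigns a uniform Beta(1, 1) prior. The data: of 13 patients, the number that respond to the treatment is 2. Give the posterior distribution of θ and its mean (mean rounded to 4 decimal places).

Posterior: Beta(3, 12); mean ≈ 0.2000

Observing 2 successes and 11 failures updates Beta(1, 1) by adding the success and failure counts to the two shape parameters: α = 1+2 = 3, β = 1+11 = 12.
E[θ | data] = 3/(3+12) = 0.2000.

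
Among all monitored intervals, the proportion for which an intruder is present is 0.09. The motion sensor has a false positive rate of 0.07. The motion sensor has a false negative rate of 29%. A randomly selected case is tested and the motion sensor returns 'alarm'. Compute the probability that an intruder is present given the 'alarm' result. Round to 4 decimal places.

Write H for 'an intruder is present'. Prior odds H:¬H = 0.09/0.91 = 0.098901. For the 'alarm' outcome, the likelihood ratio is 0.71/0.07 = 10.143.
Posterior odds = 0.098901 × 10.143 = 1.0031, so P(H|E) = 1.0031/(1+1.0031) = 0.5008.

P(H | E) ≈ 0.5008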